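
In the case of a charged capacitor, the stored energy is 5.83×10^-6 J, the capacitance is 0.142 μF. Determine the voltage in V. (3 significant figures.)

Rearranging: V = √(2E/C).
E = 5.83×10^-6 J; C = 0.142 μF = 1.420×10^-7 F.
V = 9.062 V

9.06 V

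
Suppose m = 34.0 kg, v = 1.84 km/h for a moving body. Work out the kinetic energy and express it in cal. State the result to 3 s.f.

1.06 cal

Directly: KE = ½mv².
m = 34.0 kg; v = 1.84 km/h = 0.5111 m/s.
KE = 4.441 J
4.441 J × (1 cal / 4.184 J) = 1.061 cal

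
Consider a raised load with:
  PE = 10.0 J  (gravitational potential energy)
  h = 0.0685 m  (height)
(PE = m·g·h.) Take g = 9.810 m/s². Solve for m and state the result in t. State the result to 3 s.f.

0.0149 t

Rearranging PE = m·g·h for m: m = PE/(g·h).
PE = 10.0 J; h = 0.0685 m; g = 9.810 m/s².
m = 14.88 kg
14.88 kg × (1 t / 1000 kg) = 0.01488 t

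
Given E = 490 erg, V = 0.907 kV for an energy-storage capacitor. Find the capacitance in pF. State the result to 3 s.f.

119 pF

Rearranging E = ½C·V² for C: C = 2E/V².
E = 490 erg = 4.900×10^-5 J; V = 0.907 kV = 907.0 V.
C = 1.191×10^-10 F
1.191×10^-10 F × (1 pF / 1.000×10^-12 F) = 119.1 pF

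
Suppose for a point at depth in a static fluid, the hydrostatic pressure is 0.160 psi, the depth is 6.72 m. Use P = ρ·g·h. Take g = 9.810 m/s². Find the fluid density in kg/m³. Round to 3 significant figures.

16.7 kg/m³

Rearranging: ρ = P/(g·h).
P = 0.160 psi = 1103 Pa; h = 6.72 m; g = 9.810 m/s².
ρ = 16.73 kg/m³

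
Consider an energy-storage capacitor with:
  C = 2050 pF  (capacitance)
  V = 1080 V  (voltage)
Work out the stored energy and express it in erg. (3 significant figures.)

12000 erg

Directly: E = ½CV².
C = 2050 pF = 2.050×10^-9 F; V = 1080 V.
E = 0.001196 J
0.001196 J × (1 erg / 1.000×10^-7 J) = 11956 erg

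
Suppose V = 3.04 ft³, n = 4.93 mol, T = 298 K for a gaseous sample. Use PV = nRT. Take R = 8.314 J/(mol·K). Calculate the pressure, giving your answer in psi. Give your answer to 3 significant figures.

20.6 psi

Directly: P = nRT/V.
V = 3.04 ft³ = 0.08608 m³; n = 4.93 mol; T = 298 K; R = 8.314 J/(mol·K).
P = 1.419×10^5 Pa
1.419×10^5 Pa × (1 psi / 6895 Pa) = 20.58 psi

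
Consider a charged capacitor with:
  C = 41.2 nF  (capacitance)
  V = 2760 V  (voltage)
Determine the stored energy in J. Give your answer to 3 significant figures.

0.157 J

Directly: E = ½CV².
C = 41.2 nF = 4.120×10^-8 F; V = 2760 V.
E = 0.1569 J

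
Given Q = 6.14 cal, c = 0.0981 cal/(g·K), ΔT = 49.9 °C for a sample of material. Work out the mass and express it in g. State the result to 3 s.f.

1.25 g

Rearranging Q = m·c·ΔT for m: m = Q/(c·ΔT).
Q = 6.14 cal = 25.69 J; c = 0.0981 cal/(g·K) = 410.5 J/(kg·K); ΔT = 49.9 °C = 49.90 K.
m = 0.001254 kg
0.001254 kg × (1 g / 0.001000 kg) = 1.254 g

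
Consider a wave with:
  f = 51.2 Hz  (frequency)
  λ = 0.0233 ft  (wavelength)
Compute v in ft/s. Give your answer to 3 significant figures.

v is given directly by: v = fλ.
f = 51.2 Hz; λ = 0.0233 ft = 0.007102 m.
v = 0.3636 m/s
0.3636 m/s × (1 ft/s / 0.3048 m/s) = 1.193 ft/s

1.19 ft/s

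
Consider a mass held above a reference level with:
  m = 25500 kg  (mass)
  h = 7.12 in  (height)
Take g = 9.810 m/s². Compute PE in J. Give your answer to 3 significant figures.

Directly: PE = mgh.
m = 25500 kg; h = 7.12 in = 0.1808 m; g = 9.810 m/s².
PE = 45240 J  (the unit combination reduces to kg·m²/s² = J)

45200 J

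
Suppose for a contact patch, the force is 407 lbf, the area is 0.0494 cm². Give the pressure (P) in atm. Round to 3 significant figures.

Directly: P = F/A.
F = 407 lbf = 1810 N; A = 0.0494 cm² = 4.940×10^-6 m².
P = 3.665×10^8 Pa
3.665×10^8 Pa × (1 atm / 1.013×10^5 Pa) = 3617 atm

3620 atm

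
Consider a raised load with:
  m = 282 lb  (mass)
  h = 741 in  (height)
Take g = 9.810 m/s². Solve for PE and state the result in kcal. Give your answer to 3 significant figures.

5.64 kcal

PE is given directly by: PE = mgh.
m = 282 lb = 127.9 kg; h = 741 in = 18.82 m; g = 9.810 m/s².
PE = 23618 J
23618 J × (1 kcal / 4184 J) = 5.645 kcal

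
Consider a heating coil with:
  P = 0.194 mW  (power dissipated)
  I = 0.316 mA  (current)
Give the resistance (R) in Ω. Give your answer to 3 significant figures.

1940 Ω

Solving P = I²R for R: R = P/I².
P = 0.194 mW = 1.940×10^-4 W; I = 0.316 mA = 3.160×10^-4 A.
R = 1943 Ω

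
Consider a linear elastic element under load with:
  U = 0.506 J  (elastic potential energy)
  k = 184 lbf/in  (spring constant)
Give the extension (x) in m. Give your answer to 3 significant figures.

0.00560 m

Solving U = ½k·x² for x: x = √(2U/k).
U = 0.506 J; k = 184 lbf/in = 32223 N/m.
x = 0.005604 m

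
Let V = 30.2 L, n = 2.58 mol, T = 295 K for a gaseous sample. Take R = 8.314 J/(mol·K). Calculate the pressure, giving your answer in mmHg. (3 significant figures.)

1570 mmHg

From the ideal-gas law: P = nRT/V.
V = 30.2 L = 0.03020 m³; n = 2.58 mol; T = 295 K; R = 8.314 J/(mol·K).
P = 2.095×10^5 Pa
2.095×10^5 Pa × (1 mmHg / 133.3 Pa) = 1572 mmHg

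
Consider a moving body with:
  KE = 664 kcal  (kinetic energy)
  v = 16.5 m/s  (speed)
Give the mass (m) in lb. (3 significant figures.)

45000 lb

Rearranging KE = ½mv² for m: m = 2·KE/v².
KE = 664 kcal = 2.778×10^6 J; v = 16.5 m/s.
m = 20409 kg
20409 kg × (1 lb / 0.4536 kg) = 44994 lb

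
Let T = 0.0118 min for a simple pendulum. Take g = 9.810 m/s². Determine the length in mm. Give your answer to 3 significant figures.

Rearranging: L = g·(T/2π)².
T = 0.0118 min = 0.7080 s; g = 9.810 m/s².
L = 0.1246 m
0.1246 m × (1 mm / 0.001000 m) = 124.6 mm

125 mm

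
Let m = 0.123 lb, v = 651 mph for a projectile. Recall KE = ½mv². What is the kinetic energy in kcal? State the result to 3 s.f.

0.565 kcal

KE is given directly by: KE = ½mv².
m = 0.123 lb = 0.05579 kg; v = 651 mph = 291.0 m/s.
KE = 2363 J
2363 J × (1 kcal / 4184 J) = 0.5647 kcal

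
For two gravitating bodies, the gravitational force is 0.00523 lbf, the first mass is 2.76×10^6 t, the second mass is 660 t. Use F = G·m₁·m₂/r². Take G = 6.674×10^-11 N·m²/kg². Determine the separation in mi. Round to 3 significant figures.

1.42 mi

Rearranging F = G·m₁·m₂/r² for r: r = √(G·m₁m₂/F).
F = 0.00523 lbf = 0.02326 N; m₁ = 2.76×10^6 t = 2.760×10^9 kg; m₂ = 660 t = 6.600×10^5 kg; G = 6.674×10^-11 N·m²/kg².
r = 2286 m
2286 m × (1 mi / 1609 m) = 1.420 mi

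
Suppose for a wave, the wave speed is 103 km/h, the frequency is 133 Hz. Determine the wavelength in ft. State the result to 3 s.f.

Rearranging v = f·λ for λ: λ = v/f.
v = 103 km/h = 28.61 m/s; f = 133 Hz.
λ = 0.2151 m
0.2151 m × (1 ft / 0.3048 m) = 0.7058 ft

0.706 ft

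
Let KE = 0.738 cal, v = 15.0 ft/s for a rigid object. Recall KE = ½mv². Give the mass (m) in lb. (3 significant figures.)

Rearranging KE = ½mv² for m: m = 2·KE/v².
KE = 0.738 cal = 3.088 J; v = 15.0 ft/s = 4.572 m/s.
m = 0.2954 kg
0.2954 kg × (1 lb / 0.4536 kg) = 0.6513 lb

0.651 lb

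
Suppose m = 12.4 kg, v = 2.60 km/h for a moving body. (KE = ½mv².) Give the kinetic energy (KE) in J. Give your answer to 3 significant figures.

3.23 J

KE is given directly by: KE = ½mv².
m = 12.4 kg; v = 2.60 km/h = 0.7222 m/s.
KE = 3.234 J  (the unit combination reduces to kg·m²/s² = J)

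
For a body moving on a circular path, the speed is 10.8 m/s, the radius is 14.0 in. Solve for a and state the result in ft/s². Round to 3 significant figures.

1080 ft/s²

Directly: a = v²/r.
v = 10.8 m/s; r = 14.0 in = 0.3556 m.
a = 328.0 m/s²
328.0 m/s² × (1 ft/s² / 0.3048 m/s²) = 1076 ft/s²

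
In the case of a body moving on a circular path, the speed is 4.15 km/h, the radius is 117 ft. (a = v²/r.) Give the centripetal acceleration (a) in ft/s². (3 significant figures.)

0.122 ft/s²

a is given directly by: a = v²/r.
v = 4.15 km/h = 1.153 m/s; r = 117 ft = 35.66 m.
a = 0.03726 m/s²
0.03726 m/s² × (1 ft/s² / 0.3048 m/s²) = 0.1223 ft/s²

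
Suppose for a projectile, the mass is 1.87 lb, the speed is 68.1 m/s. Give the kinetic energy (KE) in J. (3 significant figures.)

1970 J

KE is given directly by: KE = ½mv².
m = 1.87 lb = 0.8482 kg; v = 68.1 m/s.
KE = 1967 J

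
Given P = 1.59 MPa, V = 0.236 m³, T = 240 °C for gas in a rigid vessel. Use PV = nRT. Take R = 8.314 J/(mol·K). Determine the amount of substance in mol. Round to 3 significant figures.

Rearranging: n = PV/(RT).
P = 1.59 MPa = 1.590×10^6 Pa; V = 0.236 m³; T = 240 °C = 513.1 K; R = 8.314 J/(mol·K).
n = 87.95 mol

88.0 mol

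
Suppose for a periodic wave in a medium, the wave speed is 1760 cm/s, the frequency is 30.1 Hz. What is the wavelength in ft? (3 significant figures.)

1.92 ft

Rearranging v = f·λ for λ: λ = v/f.
v = 1760 cm/s = 17.60 m/s; f = 30.1 Hz.
λ = 0.5847 m
0.5847 m × (1 ft / 0.3048 m) = 1.918 ft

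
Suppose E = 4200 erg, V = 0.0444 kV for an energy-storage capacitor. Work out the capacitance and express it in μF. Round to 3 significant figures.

0.426 μF

Solving E = ½C·V² for C: C = 2E/V².
E = 4200 erg = 4.200×10^-4 J; V = 0.0444 kV = 44.40 V.
C = 4.261×10^-7 F
4.261×10^-7 F × (1 μF / 1.000×10^-6 F) = 0.4261 μF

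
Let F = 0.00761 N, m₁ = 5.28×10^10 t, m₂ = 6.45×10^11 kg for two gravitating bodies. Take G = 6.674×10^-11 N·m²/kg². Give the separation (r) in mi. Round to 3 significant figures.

Rearranging: r = √(G·m₁m₂/F).
F = 0.00761 N; m₁ = 5.28×10^10 t = 5.280×10^13 kg; m₂ = 6.45×10^11 kg; G = 6.674×10^-11 N·m²/kg².
r = 5.465×10^8 m
5.465×10^8 m × (1 mi / 1609 m) = 3.396×10^5 mi

3.40×10^5 mi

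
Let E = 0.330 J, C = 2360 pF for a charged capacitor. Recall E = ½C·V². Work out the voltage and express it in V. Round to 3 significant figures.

Rearranging: V = √(2E/C).
E = 0.330 J; C = 2360 pF = 2.360×10^-9 F.
V = 16723 V

16700 V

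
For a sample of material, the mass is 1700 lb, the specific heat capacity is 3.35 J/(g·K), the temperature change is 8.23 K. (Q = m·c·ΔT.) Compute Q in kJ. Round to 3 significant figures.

21300 kJ

Directly: Q = mcΔT.
m = 1700 lb = 771.1 kg; c = 3.35 J/(g·K) = 3350 J/(kg·K); ΔT = 8.23 K.
Q = 2.126×10^7 J
2.126×10^7 J × (1 kJ / 1000 J) = 21260 kJ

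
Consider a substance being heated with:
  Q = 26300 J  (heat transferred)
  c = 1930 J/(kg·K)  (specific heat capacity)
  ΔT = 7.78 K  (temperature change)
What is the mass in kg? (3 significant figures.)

Solving Q = m·c·ΔT for m: m = Q/(c·ΔT).
Q = 26300 J; c = 1930 J/(kg·K); ΔT = 7.78 K.
m = 1.752 kg

1.75 kg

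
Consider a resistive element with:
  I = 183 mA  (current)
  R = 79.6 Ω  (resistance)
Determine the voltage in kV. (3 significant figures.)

V is given directly by: V = IR.
I = 183 mA = 0.1830 A; R = 79.6 Ω.
V = 14.57 V  (the unit combination reduces to kg·m²/(A·s³) = V)
14.57 V × (1 kV / 1000 V) = 0.01457 kV

0.0146 kV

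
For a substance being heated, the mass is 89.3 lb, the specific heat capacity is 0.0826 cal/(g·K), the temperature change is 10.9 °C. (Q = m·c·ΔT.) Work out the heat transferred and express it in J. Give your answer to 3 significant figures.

Q is given directly by: Q = mcΔT.
m = 89.3 lb = 40.51 kg; c = 0.0826 cal/(g·K) = 345.6 J/(kg·K); ΔT = 10.9 °C = 10.90 K.
Q = 1.526×10^5 J  (the unit combination reduces to kg·m²/s² = J)

1.53×10^5 J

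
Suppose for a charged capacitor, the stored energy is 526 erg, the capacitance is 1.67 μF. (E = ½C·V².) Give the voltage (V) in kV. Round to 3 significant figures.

0.00794 kV

Rearranging: V = √(2E/C).
E = 526 erg = 5.260×10^-5 J; C = 1.67 μF = 1.670×10^-6 F.
V = 7.937 V
7.937 V × (1 kV / 1000 V) = 0.007937 kV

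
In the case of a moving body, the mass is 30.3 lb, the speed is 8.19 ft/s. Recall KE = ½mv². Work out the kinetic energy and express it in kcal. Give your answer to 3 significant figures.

KE is given directly by: KE = ½mv².
m = 30.3 lb = 13.74 kg; v = 8.19 ft/s = 2.496 m/s.
KE = 42.82 J
42.82 J × (1 kcal / 4184 J) = 0.01023 kcal

0.0102 kcal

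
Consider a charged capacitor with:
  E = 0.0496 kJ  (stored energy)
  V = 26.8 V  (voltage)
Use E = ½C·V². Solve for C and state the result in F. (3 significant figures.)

0.138 F

Rearranging E = ½C·V² for C: C = 2E/V².
E = 0.0496 kJ = 49.60 J; V = 26.8 V.
C = 0.1381 F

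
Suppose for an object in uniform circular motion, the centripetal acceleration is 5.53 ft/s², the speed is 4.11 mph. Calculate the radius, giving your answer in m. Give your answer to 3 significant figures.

Rearranging: r = v²/a.
a = 5.53 ft/s² = 1.686 m/s²; v = 4.11 mph = 1.837 m/s.
r = 2.003 m

2.00 m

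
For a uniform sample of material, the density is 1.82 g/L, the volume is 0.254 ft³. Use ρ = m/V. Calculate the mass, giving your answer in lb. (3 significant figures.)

Rearranging ρ = m/V for m: m = ρV.
ρ = 1.82 g/L = 1.820 kg/m³; V = 0.254 ft³ = 0.007192 m³.
m = 0.01309 kg
0.01309 kg × (1 lb / 0.4536 kg) = 0.02886 lb

0.0289 lb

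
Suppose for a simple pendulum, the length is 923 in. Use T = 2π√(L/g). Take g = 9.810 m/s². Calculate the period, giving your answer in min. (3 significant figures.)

T is given directly by: T = 2π√(L/g).
L = 923 in = 23.44 m; g = 9.810 m/s².
T = 9.713 s
9.713 s × (1 min / 60.00 s) = 0.1619 min

0.162 min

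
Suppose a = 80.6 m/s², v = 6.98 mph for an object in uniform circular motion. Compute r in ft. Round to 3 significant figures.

Rearranging: r = v²/a.
a = 80.6 m/s²; v = 6.98 mph = 3.120 m/s.
r = 0.1208 m
0.1208 m × (1 ft / 0.3048 m) = 0.3963 ft

0.396 ft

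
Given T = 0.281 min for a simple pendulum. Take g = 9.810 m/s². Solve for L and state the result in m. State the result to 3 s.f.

70.6 m

Rearranging: L = g·(T/2π)².
T = 0.281 min = 16.86 s; g = 9.810 m/s².
L = 70.64 m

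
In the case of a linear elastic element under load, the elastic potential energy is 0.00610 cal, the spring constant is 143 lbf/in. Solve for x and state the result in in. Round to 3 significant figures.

Rearranging U = ½k·x² for x: x = √(2U/k).
U = 0.00610 cal = 0.02552 J; k = 143 lbf/in = 25043 N/m.
x = 0.001428 m
0.001428 m × (1 in / 0.02540 m) = 0.05621 in

0.0562 in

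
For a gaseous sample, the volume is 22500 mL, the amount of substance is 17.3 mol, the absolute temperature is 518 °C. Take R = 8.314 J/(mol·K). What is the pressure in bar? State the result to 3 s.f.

Directly: P = nRT/V.
V = 22500 mL = 0.02250 m³; n = 17.3 mol; T = 518 °C = 791.1 K; R = 8.314 J/(mol·K).
P = 5.057×10^6 Pa
5.057×10^6 Pa × (1 bar / 1.000×10^5 Pa) = 50.57 bar

50.6 bar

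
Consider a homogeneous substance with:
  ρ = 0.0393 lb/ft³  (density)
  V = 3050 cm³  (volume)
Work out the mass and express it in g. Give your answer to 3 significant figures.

1.92 g

Solving ρ = m/V for m: m = ρV.
ρ = 0.0393 lb/ft³ = 0.6295 kg/m³; V = 3050 cm³ = 0.003050 m³.
m = 0.001920 kg
0.001920 kg × (1 g / 0.001000 kg) = 1.920 g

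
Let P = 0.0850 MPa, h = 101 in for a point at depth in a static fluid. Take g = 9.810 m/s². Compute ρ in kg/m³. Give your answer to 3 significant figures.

3380 kg/m³

Rearranging P = ρ·g·h for ρ: ρ = P/(g·h).
P = 0.0850 MPa = 85000 Pa; h = 101 in = 2.565 m; g = 9.810 m/s².
ρ = 3377 kg/m³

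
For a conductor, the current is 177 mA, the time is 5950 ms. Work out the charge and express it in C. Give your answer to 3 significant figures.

q is given directly by: q = It.
I = 177 mA = 0.1770 A; t = 5950 ms = 5.950 s.
q = 1.053 C  (the unit combination reduces to A·s = C)

1.05 C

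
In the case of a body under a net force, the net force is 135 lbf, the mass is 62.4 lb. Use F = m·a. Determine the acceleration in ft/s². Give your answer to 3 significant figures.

69.6 ft/s²

Rearranging: a = F/m.
F = 135 lbf = 600.5 N; m = 62.4 lb = 28.30 kg.
a = 21.22 m/s²
21.22 m/s² × (1 ft/s² / 0.3048 m/s²) = 69.61 ft/s²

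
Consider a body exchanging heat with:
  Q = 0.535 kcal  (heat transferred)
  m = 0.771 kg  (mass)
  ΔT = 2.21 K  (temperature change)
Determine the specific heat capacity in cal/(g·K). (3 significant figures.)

0.314 cal/(g·K)

Solving Q = m·c·ΔT for c: c = Q/(m·ΔT).
Q = 0.535 kcal = 2238 J; m = 0.771 kg; ΔT = 2.21 K.
c = 1314 J/(kg·K)
1314 J/(kg·K) × (1 cal/(g·K) / 4184 J/(kg·K)) = 0.3140 cal/(g·K)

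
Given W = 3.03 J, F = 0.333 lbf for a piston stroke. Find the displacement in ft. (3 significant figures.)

6.71 ft

Solving W = F·d for d: d = W/F.
W = 3.03 J; F = 0.333 lbf = 1.481 N.
d = 2.046 m
2.046 m × (1 ft / 0.3048 m) = 6.711 ft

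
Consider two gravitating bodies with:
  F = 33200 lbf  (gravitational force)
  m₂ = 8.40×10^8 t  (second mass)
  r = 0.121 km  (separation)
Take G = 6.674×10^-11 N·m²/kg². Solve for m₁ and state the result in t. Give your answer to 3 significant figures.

Rearranging: m₁ = F·r²/(G·m₂).
F = 33200 lbf = 1.477×10^5 N; m₂ = 8.40×10^8 t = 8.400×10^11 kg; r = 0.121 km = 121.0 m; G = 6.674×10^-11 N·m²/kg².
m₁ = 3.857×10^7 kg
3.857×10^7 kg × (1 t / 1000 kg) = 38568 t

38600 t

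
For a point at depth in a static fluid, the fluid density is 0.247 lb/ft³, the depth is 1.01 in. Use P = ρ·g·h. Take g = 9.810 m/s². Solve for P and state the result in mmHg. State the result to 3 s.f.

0.00747 mmHg

P is given directly by: P = ρgh.
ρ = 0.247 lb/ft³ = 3.957 kg/m³; h = 1.01 in = 0.02565 m; g = 9.810 m/s².
P = 0.9957 Pa
0.9957 Pa × (1 mmHg / 133.3 Pa) = 0.007469 mmHg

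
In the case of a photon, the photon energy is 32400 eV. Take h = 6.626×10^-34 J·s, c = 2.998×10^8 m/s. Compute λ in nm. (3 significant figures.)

Solving E = h·c/λ for λ: λ = hc/E.
E = 32400 eV = 5.191×10^-15 J; h = 6.626×10^-34 J·s; c = 2.998×10^8 m/s.
λ = 3.827×10^-11 m
3.827×10^-11 m × (1 nm / 1.000×10^-9 m) = 0.03827 nm

0.0383 nm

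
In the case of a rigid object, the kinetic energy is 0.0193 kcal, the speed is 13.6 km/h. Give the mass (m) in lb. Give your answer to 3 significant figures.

Rearranging: m = 2·KE/v².
KE = 0.0193 kcal = 80.75 J; v = 13.6 km/h = 3.778 m/s.
m = 11.32 kg
11.32 kg × (1 lb / 0.4536 kg) = 24.95 lb

24.9 lb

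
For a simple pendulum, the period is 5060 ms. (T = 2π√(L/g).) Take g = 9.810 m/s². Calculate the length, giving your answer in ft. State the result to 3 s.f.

20.9 ft

Rearranging: L = g·(T/2π)².
T = 5060 ms = 5.060 s; g = 9.810 m/s².
L = 6.362 m
6.362 m × (1 ft / 0.3048 m) = 20.87 ft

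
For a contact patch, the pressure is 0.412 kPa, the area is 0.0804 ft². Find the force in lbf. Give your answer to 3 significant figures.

0.692 lbf

Solving P = F/A for F: F = P·A.
P = 0.412 kPa = 412.0 Pa; A = 0.0804 ft² = 0.007469 m².
F = 3.077 N
3.077 N × (1 lbf / 4.448 N) = 0.6918 lbf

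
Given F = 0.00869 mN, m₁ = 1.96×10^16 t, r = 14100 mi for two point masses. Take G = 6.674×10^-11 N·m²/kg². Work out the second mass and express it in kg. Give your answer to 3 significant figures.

3.42 kg

From Newton's law of gravitation: m₂ = F·r²/(G·m₁).
F = 0.00869 mN = 8.690×10^-6 N; m₁ = 1.96×10^16 t = 1.960×10^19 kg; r = 14100 mi = 2.269×10^7 m; G = 6.674×10^-11 N·m²/kg².
m₂ = 3.421 kg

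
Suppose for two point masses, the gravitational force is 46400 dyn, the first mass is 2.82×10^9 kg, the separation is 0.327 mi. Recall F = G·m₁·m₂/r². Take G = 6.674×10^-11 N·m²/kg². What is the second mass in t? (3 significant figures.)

Rearranging F = G·m₁·m₂/r² for m₂: m₂ = F·r²/(G·m₁).
F = 46400 dyn = 0.4640 N; m₁ = 2.82×10^9 kg; r = 0.327 mi = 526.3 m; G = 6.674×10^-11 N·m²/kg².
m₂ = 6.828×10^5 kg
6.828×10^5 kg × (1 t / 1000 kg) = 682.8 t

683 t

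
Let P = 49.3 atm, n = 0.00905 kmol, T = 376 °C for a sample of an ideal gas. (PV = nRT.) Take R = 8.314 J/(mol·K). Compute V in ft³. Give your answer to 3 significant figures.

From the ideal-gas law: V = nRT/P.
P = 49.3 atm = 4.995×10^6 Pa; n = 0.00905 kmol = 9.050 mol; T = 376 °C = 649.1 K; R = 8.314 J/(mol·K).
V = 0.009778 m³
0.009778 m³ × (1 ft³ / 0.02832 m³) = 0.3453 ft³

0.345 ft³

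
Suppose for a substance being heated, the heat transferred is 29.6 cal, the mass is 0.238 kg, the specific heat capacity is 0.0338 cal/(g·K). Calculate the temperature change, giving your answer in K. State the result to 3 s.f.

Rearranging Q = m·c·ΔT for ΔT: ΔT = Q/(m·c).
Q = 29.6 cal = 123.8 J; m = 0.238 kg; c = 0.0338 cal/(g·K) = 141.4 J/(kg·K).
ΔT = 3.680 K

3.68 K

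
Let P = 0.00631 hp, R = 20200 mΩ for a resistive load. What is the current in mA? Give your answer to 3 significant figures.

Solving P = I²R for I: I = √(P/R).
P = 0.00631 hp = 4.705 W; R = 20200 mΩ = 20.20 Ω.
I = 0.4826 A
0.4826 A × (1 mA / 0.001000 A) = 482.6 mA

483 mA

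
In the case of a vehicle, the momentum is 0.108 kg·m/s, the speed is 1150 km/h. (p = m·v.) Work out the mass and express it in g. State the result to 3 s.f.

0.338 g

Solving p = m·v for m: m = p/v.
p = 0.108 kg·m/s; v = 1150 km/h = 319.4 m/s.
m = 3.381×10^-4 kg
3.381×10^-4 kg × (1 g / 0.001000 kg) = 0.3381 g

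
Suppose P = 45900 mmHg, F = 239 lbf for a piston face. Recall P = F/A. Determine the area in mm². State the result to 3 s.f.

174 mm²

Solving P = F/A for A: A = F/P.
P = 45900 mmHg = 6.119×10^6 Pa; F = 239 lbf = 1063 N.
A = 1.737×10^-4 m²
1.737×10^-4 m² × (1 mm² / 1.000×10^-6 m²) = 173.7 mm²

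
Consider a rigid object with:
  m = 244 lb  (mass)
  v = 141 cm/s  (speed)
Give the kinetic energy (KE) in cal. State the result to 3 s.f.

Directly: KE = ½mv².
m = 244 lb = 110.7 kg; v = 141 cm/s = 1.410 m/s.
KE = 110.0 J
110.0 J × (1 cal / 4.184 J) = 26.29 cal

26.3 cal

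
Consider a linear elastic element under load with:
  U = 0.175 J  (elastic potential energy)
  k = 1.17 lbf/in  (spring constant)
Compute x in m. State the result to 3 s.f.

Solving U = ½k·x² for x: x = √(2U/k).
U = 0.175 J; k = 1.17 lbf/in = 204.9 N/m.
x = 0.04133 m

0.0413 m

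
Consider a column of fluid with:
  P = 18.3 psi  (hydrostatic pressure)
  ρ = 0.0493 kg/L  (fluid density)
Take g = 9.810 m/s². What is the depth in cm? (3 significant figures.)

26100 cm

Rearranging P = ρ·g·h for h: h = P/(ρ·g).
P = 18.3 psi = 1.262×10^5 Pa; ρ = 0.0493 kg/L = 49.30 kg/m³; g = 9.810 m/s².
h = 260.9 m
260.9 m × (1 cm / 0.01000 m) = 26089 cm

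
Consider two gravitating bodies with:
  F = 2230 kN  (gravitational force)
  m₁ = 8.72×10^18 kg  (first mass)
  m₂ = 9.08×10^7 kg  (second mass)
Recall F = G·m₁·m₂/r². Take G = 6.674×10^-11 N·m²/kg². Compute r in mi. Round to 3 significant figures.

95.7 mi

From Newton's law of gravitation: r = √(G·m₁m₂/F).
F = 2230 kN = 2.230×10^6 N; m₁ = 8.72×10^18 kg; m₂ = 9.08×10^7 kg; G = 6.674×10^-11 N·m²/kg².
r = 1.539×10^5 m
1.539×10^5 m × (1 mi / 1609 m) = 95.65 mi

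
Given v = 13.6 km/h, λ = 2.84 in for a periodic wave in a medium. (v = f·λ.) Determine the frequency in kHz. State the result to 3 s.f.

Rearranging v = f·λ for f: f = v/λ.
v = 13.6 km/h = 3.778 m/s; λ = 2.84 in = 0.07214 m.
f = 52.37 Hz
52.37 Hz × (1 kHz / 1000 Hz) = 0.05237 kHz

0.0524 kHz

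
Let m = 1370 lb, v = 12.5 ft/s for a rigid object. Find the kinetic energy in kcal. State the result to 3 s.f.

1.08 kcal

Directly: KE = ½mv².
m = 1370 lb = 621.4 kg; v = 12.5 ft/s = 3.810 m/s.
KE = 4510 J  (the unit combination reduces to kg·m²/s² = J)
4510 J × (1 kcal / 4184 J) = 1.078 kcal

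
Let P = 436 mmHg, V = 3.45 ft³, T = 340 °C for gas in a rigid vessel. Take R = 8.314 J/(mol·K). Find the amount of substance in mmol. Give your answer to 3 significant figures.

1110 mmol

Rearranging: n = PV/(RT).
P = 436 mmHg = 58128 Pa; V = 3.45 ft³ = 0.09769 m³; T = 340 °C = 613.1 K; R = 8.314 J/(mol·K).
n = 1.114 mol
1.114 mol × (1 mmol / 0.001000 mol) = 1114 mmol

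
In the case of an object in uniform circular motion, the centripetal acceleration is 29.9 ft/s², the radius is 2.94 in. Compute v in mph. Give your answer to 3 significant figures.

1.85 mph

Rearranging a = v²/r for v: v = √(a·r).
a = 29.9 ft/s² = 9.114 m/s²; r = 2.94 in = 0.07468 m.
v = 0.8250 m/s
0.8250 m/s × (1 mph / 0.4470 m/s) = 1.845 mph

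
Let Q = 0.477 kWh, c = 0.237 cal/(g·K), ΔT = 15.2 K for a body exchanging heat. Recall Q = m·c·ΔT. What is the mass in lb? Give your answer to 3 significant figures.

Solving Q = m·c·ΔT for m: m = Q/(c·ΔT).
Q = 0.477 kWh = 1.717×10^6 J; c = 0.237 cal/(g·K) = 991.6 J/(kg·K); ΔT = 15.2 K.
m = 113.9 kg
113.9 kg × (1 lb / 0.4536 kg) = 251.2 lb

251 lb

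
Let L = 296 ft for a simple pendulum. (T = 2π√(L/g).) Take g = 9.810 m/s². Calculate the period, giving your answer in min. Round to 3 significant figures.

T is given directly by: T = 2π√(L/g).
L = 296 ft = 90.22 m; g = 9.810 m/s².
T = 19.05 s
19.05 s × (1 min / 60.00 s) = 0.3176 min

0.318 min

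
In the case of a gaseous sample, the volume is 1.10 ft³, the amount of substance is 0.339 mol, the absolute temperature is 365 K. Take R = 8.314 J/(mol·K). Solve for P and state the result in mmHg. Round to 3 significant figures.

248 mmHg

From the ideal-gas law: P = nRT/V.
V = 1.10 ft³ = 0.03115 m³; n = 0.339 mol; T = 365 K; R = 8.314 J/(mol·K).
P = 33027 Pa
33027 Pa × (1 mmHg / 133.3 Pa) = 247.7 mmHg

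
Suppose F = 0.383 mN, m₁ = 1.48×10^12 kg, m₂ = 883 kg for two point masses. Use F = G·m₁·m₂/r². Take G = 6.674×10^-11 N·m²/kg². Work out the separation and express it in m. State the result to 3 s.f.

Rearranging F = G·m₁·m₂/r² for r: r = √(G·m₁m₂/F).
F = 0.383 mN = 3.830×10^-4 N; m₁ = 1.48×10^12 kg; m₂ = 883 kg; G = 6.674×10^-11 N·m²/kg².
r = 15091 m

15100 m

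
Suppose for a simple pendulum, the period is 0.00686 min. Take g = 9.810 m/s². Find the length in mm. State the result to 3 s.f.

42.1 mm

Rearranging: L = g·(T/2π)².
T = 0.00686 min = 0.4116 s; g = 9.810 m/s².
L = 0.04210 m
0.04210 m × (1 mm / 0.001000 m) = 42.10 mm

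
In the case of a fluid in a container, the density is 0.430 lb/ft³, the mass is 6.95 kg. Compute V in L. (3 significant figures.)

Solving ρ = m/V for V: V = m/ρ.
ρ = 0.430 lb/ft³ = 6.888 kg/m³; m = 6.95 kg.
V = 1.009 m³
1.009 m³ × (1 L / 0.001000 m³) = 1009 L

1010 L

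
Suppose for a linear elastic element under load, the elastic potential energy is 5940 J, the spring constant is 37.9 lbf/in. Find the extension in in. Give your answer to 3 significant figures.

Solving U = ½k·x² for x: x = √(2U/k).
U = 5940 J; k = 37.9 lbf/in = 6637 N/m.
x = 1.338 m
1.338 m × (1 in / 0.02540 m) = 52.67 in

52.7 in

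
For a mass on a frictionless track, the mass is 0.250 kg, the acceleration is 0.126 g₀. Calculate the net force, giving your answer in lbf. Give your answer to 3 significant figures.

0.0694 lbf

From Newton's second law: F = m·a.
m = 0.250 kg; a = 0.126 g₀ = 1.236 m/s².
F = 0.3089 N  (the unit combination reduces to kg·m/s² = N)
0.3089 N × (1 lbf / 4.448 N) = 0.06945 lbf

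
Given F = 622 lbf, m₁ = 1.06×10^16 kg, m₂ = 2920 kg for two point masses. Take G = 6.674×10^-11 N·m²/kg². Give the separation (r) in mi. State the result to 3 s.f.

Rearranging: r = √(G·m₁m₂/F).
F = 622 lbf = 2767 N; m₁ = 1.06×10^16 kg; m₂ = 2920 kg; G = 6.674×10^-11 N·m²/kg².
r = 864.1 m
864.1 m × (1 mi / 1609 m) = 0.5369 mi

0.537 mi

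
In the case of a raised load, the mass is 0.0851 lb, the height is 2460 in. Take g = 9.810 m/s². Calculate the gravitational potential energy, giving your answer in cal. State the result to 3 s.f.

5.66 cal

PE is given directly by: PE = mgh.
m = 0.0851 lb = 0.03860 kg; h = 2460 in = 62.48 m; g = 9.810 m/s².
PE = 23.66 J
23.66 J × (1 cal / 4.184 J) = 5.655 cal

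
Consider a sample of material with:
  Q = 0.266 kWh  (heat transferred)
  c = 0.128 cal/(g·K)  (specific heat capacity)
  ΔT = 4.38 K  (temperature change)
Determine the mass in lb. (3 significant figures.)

Rearranging: m = Q/(c·ΔT).
Q = 0.266 kWh = 9.576×10^5 J; c = 0.128 cal/(g·K) = 535.6 J/(kg·K); ΔT = 4.38 K.
m = 408.2 kg
408.2 kg × (1 lb / 0.4536 kg) = 900.0 lb

900 lb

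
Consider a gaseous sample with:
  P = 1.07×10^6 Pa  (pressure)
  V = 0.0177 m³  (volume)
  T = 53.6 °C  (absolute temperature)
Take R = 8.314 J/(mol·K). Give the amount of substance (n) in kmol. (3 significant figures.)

0.00697 kmol

Rearranging: n = PV/(RT).
P = 1.07×10^6 Pa; V = 0.0177 m³; T = 53.6 °C = 326.8 K; R = 8.314 J/(mol·K).
n = 6.972 mol
6.972 mol × (1 kmol / 1000 mol) = 0.006972 kmol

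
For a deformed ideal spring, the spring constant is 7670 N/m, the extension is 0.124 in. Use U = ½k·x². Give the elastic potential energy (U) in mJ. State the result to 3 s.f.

U is given directly by: U = ½kx².
k = 7670 N/m; x = 0.124 in = 0.003150 m.
U = 0.03804 J  (the unit combination reduces to kg·m²/s² = J)
0.03804 J × (1 mJ / 0.001000 J) = 38.04 mJ

38.0 mJ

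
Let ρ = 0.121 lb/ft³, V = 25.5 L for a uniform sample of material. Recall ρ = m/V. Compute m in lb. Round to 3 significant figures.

0.109 lb

Rearranging: m = ρV.
ρ = 0.121 lb/ft³ = 1.938 kg/m³; V = 25.5 L = 0.02550 m³.
m = 0.04942 kg
0.04942 kg × (1 lb / 0.4536 kg) = 0.1090 lb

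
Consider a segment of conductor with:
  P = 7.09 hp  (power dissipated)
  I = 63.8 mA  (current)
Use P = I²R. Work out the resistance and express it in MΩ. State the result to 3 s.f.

1.30 MΩ

Rearranging P = I²R for R: R = P/I².
P = 7.09 hp = 5287 W; I = 63.8 mA = 0.06380 A.
R = 1.299×10^6 Ω
1.299×10^6 Ω × (1 MΩ / 1.000×10^6 Ω) = 1.299 MΩ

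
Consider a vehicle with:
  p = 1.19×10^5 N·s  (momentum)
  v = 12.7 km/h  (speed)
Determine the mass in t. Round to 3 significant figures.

33.7 t

Rearranging p = m·v for m: m = p/v.
p = 1.19×10^5 N·s = 1.190×10^5 kg·m/s; v = 12.7 km/h = 3.528 m/s.
m = 33732 kg
33732 kg × (1 t / 1000 kg) = 33.73 t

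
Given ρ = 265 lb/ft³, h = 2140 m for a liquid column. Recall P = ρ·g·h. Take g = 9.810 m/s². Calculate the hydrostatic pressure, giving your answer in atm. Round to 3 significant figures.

P is given directly by: P = ρgh.
ρ = 265 lb/ft³ = 4245 kg/m³; h = 2140 m; g = 9.810 m/s².
P = 8.911×10^7 Pa
8.911×10^7 Pa × (1 atm / 1.013×10^5 Pa) = 879.5 atm

879 atm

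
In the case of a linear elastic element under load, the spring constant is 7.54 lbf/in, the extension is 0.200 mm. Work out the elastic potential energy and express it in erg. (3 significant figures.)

Directly: U = ½kx².
k = 7.54 lbf/in = 1320 N/m; x = 0.200 mm = 2.000×10^-4 m.
U = 2.641×10^-5 J
2.641×10^-5 J × (1 erg / 1.000×10^-7 J) = 264.1 erg

264 erg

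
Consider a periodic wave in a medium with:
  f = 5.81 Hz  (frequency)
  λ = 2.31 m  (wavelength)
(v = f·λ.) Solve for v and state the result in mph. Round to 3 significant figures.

30.0 mph

v is given directly by: v = fλ.
f = 5.81 Hz; λ = 2.31 m.
v = 13.42 m/s
13.42 m/s × (1 mph / 0.4470 m/s) = 30.02 mph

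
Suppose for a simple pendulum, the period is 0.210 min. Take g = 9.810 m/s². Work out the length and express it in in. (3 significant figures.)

Rearranging T = 2π√(L/g) for L: L = g·(T/2π)².
T = 0.210 min = 12.60 s; g = 9.810 m/s².
L = 39.45 m
39.45 m × (1 in / 0.02540 m) = 1553 in

1550 in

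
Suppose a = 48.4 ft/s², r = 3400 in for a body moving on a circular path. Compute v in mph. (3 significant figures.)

Rearranging: v = √(a·r).
a = 48.4 ft/s² = 14.75 m/s²; r = 3400 in = 86.36 m.
v = 35.69 m/s
35.69 m/s × (1 mph / 0.4470 m/s) = 79.84 mph

79.8 mph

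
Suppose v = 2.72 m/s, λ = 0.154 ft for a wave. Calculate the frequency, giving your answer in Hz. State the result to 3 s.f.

57.9 Hz

Rearranging: f = v/λ.
v = 2.72 m/s; λ = 0.154 ft = 0.04694 m.
f = 57.95 Hz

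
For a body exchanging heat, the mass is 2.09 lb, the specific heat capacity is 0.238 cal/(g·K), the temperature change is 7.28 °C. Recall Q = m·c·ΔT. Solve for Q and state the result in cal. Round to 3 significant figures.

1640 cal

Q is given directly by: Q = mcΔT.
m = 2.09 lb = 0.9480 kg; c = 0.238 cal/(g·K) = 995.8 J/(kg·K); ΔT = 7.28 °C = 7.280 K.
Q = 6872 J
6872 J × (1 cal / 4.184 J) = 1643 cal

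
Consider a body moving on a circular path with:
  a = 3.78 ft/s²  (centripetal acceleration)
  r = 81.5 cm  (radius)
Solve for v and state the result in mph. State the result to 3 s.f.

Rearranging: v = √(a·r).
a = 3.78 ft/s² = 1.152 m/s²; r = 81.5 cm = 0.8150 m.
v = 0.9690 m/s
0.9690 m/s × (1 mph / 0.4470 m/s) = 2.168 mph

2.17 mph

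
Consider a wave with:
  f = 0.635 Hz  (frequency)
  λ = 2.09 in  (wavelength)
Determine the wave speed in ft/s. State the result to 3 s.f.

Directly: v = fλ.
f = 0.635 Hz; λ = 2.09 in = 0.05309 m.
v = 0.03371 m/s
0.03371 m/s × (1 ft/s / 0.3048 m/s) = 0.1106 ft/s

0.111 ft/s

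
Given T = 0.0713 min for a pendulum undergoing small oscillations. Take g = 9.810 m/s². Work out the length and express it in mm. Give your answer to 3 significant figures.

Rearranging: L = g·(T/2π)².
T = 0.0713 min = 4.278 s; g = 9.810 m/s².
L = 4.548 m
4.548 m × (1 mm / 0.001000 m) = 4548 mm

4550 mm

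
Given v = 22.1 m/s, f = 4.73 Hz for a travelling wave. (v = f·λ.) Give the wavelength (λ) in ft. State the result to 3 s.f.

Solving v = f·λ for λ: λ = v/f.
v = 22.1 m/s; f = 4.73 Hz.
λ = 4.672 m
4.672 m × (1 ft / 0.3048 m) = 15.33 ft

15.3 ft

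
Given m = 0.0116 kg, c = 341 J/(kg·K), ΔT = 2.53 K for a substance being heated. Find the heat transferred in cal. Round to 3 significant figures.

2.39 cal

Q is given directly by: Q = mcΔT.
m = 0.0116 kg; c = 341 J/(kg·K); ΔT = 2.53 K.
Q = 10.01 J  (the unit combination reduces to kg·m²/s² = J)
10.01 J × (1 cal / 4.184 J) = 2.392 cal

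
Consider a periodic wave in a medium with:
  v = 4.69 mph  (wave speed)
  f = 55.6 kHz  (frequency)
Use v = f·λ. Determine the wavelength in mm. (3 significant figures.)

0.0377 mm

Rearranging: λ = v/f.
v = 4.69 mph = 2.097 m/s; f = 55.6 kHz = 55600 Hz.
λ = 3.771×10^-5 m
3.771×10^-5 m × (1 mm / 0.001000 m) = 0.03771 mm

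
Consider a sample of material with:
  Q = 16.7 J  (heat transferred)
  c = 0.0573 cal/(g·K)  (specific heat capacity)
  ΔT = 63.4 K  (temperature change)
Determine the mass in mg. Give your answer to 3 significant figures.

Rearranging: m = Q/(c·ΔT).
Q = 16.7 J; c = 0.0573 cal/(g·K) = 239.7 J/(kg·K); ΔT = 63.4 K.
m = 0.001099 kg
0.001099 kg × (1 mg / 1.000×10^-6 kg) = 1099 mg

1100 mg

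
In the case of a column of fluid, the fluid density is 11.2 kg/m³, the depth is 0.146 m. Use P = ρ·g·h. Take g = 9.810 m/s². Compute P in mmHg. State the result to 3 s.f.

Directly: P = ρgh.
ρ = 11.2 kg/m³; h = 0.146 m; g = 9.810 m/s².
P = 16.04 Pa  (the unit combination reduces to kg/(m·s²) = Pa)
16.04 Pa × (1 mmHg / 133.3 Pa) = 0.1203 mmHg

0.120 mmHg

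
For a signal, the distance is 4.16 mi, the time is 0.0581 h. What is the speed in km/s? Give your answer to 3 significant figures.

Directly: v = d/t.
d = 4.16 mi = 6695 m; t = 0.0581 h = 209.2 s.
v = 32.01 m/s
32.01 m/s × (1 km/s / 1000 m/s) = 0.03201 km/s

0.0320 km/s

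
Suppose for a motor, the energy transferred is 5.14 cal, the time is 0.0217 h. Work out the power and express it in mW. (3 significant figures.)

275 mW

P is given directly by: P = W/t.
W = 5.14 cal = 21.51 J; t = 0.0217 h = 78.12 s.
P = 0.2753 W
0.2753 W × (1 mW / 0.001000 W) = 275.3 mW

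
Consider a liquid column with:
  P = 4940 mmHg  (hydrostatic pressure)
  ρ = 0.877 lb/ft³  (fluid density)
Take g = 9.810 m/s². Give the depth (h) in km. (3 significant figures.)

4.78 km

Solving P = ρ·g·h for h: h = P/(ρ·g).
P = 4940 mmHg = 6.586×10^5 Pa; ρ = 0.877 lb/ft³ = 14.05 kg/m³; g = 9.810 m/s².
h = 4779 m
4779 m × (1 km / 1000 m) = 4.779 km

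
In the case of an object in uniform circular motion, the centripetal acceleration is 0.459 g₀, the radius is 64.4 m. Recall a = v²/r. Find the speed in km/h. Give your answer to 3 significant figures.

Rearranging a = v²/r for v: v = √(a·r).
a = 0.459 g₀ = 4.501 m/s²; r = 64.4 m.
v = 17.03 m/s
17.03 m/s × (1 km/h / 0.2778 m/s) = 61.29 km/h

61.3 km/h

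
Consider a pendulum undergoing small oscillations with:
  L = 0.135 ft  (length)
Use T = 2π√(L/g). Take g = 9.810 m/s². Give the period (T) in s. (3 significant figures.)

Directly: T = 2π√(L/g).
L = 0.135 ft = 0.04115 m; g = 9.810 m/s².
T = 0.4069 s

0.407 s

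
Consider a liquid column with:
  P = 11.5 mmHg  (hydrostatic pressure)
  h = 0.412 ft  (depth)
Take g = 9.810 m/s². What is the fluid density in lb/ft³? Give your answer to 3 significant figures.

Solving P = ρ·g·h for ρ: ρ = P/(g·h).
P = 11.5 mmHg = 1533 Pa; h = 0.412 ft = 0.1256 m; g = 9.810 m/s².
ρ = 1245 kg/m³
1245 kg/m³ × (1 lb/ft³ / 16.02 kg/m³) = 77.70 lb/ft³

77.7 lb/ft³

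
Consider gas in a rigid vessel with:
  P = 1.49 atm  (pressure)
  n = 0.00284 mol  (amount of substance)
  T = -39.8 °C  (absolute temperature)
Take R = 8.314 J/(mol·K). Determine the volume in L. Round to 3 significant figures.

0.0365 L

From the ideal-gas law: V = nRT/P.
P = 1.49 atm = 1.510×10^5 Pa; n = 0.00284 mol; T = -39.8 °C = 233.3 K; R = 8.314 J/(mol·K).
V = 3.649×10^-5 m³
3.649×10^-5 m³ × (1 L / 0.001000 m³) = 0.03649 L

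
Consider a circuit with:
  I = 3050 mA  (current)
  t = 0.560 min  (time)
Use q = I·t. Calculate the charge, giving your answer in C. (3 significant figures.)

Directly: q = It.
I = 3050 mA = 3.050 A; t = 0.560 min = 33.60 s.
q = 102.5 C

102 C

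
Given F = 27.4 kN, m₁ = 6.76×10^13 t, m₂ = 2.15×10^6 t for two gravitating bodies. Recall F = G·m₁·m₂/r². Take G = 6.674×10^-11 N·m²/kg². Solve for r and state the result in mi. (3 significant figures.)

370 mi

From Newton's law of gravitation: r = √(G·m₁m₂/F).
F = 27.4 kN = 27400 N; m₁ = 6.76×10^13 t = 6.760×10^16 kg; m₂ = 2.15×10^6 t = 2.150×10^9 kg; G = 6.674×10^-11 N·m²/kg².
r = 5.950×10^5 m
5.950×10^5 m × (1 mi / 1609 m) = 369.7 mi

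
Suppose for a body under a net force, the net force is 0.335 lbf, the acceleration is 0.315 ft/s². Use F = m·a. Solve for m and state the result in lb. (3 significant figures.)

34.2 lb

Solving F = m·a for m: m = F/a.
F = 0.335 lbf = 1.490 N; a = 0.315 ft/s² = 0.09601 m/s².
m = 15.52 kg
15.52 kg × (1 lb / 0.4536 kg) = 34.22 lb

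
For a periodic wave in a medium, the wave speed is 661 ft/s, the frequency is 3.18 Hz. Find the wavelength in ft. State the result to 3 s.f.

Rearranging v = f·λ for λ: λ = v/f.
v = 661 ft/s = 201.5 m/s; f = 3.18 Hz.
λ = 63.36 m
63.36 m × (1 ft / 0.3048 m) = 207.9 ft

208 ft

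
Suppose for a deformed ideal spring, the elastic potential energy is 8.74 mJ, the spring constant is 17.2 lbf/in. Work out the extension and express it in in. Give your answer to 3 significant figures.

0.0948 in

Rearranging U = ½k·x² for x: x = √(2U/k).
U = 8.74 mJ = 0.008740 J; k = 17.2 lbf/in = 3012 N/m.
x = 0.002409 m
0.002409 m × (1 in / 0.02540 m) = 0.09484 in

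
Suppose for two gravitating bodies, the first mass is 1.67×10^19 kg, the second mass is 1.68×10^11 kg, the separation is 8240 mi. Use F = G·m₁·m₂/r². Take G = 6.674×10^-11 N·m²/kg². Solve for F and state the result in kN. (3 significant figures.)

1060 kN

Directly: F = Gm₁m₂/r².
m₁ = 1.67×10^19 kg; m₂ = 1.68×10^11 kg; r = 8240 mi = 1.326×10^7 m; G = 6.674×10^-11 N·m²/kg².
F = 1.065×10^6 N
1.065×10^6 N × (1 kN / 1000 N) = 1065 kN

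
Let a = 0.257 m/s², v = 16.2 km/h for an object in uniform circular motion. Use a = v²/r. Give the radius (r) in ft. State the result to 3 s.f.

259 ft

Rearranging a = v²/r for r: r = v²/a.
a = 0.257 m/s²; v = 16.2 km/h = 4.500 m/s.
r = 78.79 m
78.79 m × (1 ft / 0.3048 m) = 258.5 ft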